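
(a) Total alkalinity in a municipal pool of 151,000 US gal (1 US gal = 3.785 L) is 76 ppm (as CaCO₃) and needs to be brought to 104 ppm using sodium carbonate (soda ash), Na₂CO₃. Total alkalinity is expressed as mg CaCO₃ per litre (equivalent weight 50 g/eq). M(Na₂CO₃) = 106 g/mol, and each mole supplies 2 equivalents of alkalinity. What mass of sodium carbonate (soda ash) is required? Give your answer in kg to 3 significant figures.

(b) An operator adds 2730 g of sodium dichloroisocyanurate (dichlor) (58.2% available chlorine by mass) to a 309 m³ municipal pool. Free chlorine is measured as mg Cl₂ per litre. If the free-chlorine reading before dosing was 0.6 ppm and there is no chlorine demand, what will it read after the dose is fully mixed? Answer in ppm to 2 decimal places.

(a) Volume: 151,000 US gal × 3.785 L/gal = 571,535 L.
(a) Alkalinity to add: (104 − 76) = 28 mg/L as CaCO₃ × 571,535 L = 16,000 g as CaCO₃.
(a) Equivalents: 16,000 g ÷ 50 g/eq = 320.1 eq.
(a) Each mole of Na₂CO₃ supplies 2 eq, so 320.1 / 2 = 160 mol.
(a) Mass: 160 mol × 106 g/mol = 16,960 g.

(b) Volume: 309 m³ = 309,000 L.
(b) Available chlorine delivered: 2730 g × 0.582 = 1589 g as Cl₂.
(b) Concentration rise: 1589 g / 309,000 L = 5.142 mg/L = 5.14 ppm.
(b) Final FC: 0.6 + 5.14 = 5.74 ppm.

(a) 17.0 kg; (b) 5.74 ppm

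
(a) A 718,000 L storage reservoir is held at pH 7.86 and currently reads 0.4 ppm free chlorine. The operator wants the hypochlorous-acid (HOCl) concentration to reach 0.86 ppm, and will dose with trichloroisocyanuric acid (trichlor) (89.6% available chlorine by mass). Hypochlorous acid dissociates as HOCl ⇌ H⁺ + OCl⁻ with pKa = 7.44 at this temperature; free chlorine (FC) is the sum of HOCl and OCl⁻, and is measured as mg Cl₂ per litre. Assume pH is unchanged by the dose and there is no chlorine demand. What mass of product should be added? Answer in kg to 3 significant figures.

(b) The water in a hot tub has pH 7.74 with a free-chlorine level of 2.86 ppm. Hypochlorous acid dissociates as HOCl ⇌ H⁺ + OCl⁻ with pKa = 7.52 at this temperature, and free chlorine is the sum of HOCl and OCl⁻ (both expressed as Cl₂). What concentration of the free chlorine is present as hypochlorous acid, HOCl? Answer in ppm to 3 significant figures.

(a) 2.18 kg; (b) 1.08 ppm

(a) [OCl⁻]/[HOCl] = 10^(pH − pKa) = 10^(7.86 − 7.44) = 2.63; fraction as HOCl = 1/(1 + 2.63) = 0.2755.
(a) Free chlorine required for 0.86 ppm HOCl: 0.86 / 0.2755 = 3.122 ppm.
(a) FC to add: 3.122 − 0.4 = 2.722 mg/L as Cl₂.
(a) Cl₂ equivalent: 2.722 mg/L × 718,000 L = 1954 g.
(a) Product at 89.6% available Cl: 1954 / 0.896 = 2181 g.

(b) [OCl⁻]/[HOCl] = 10^(pH − pKa) = 10^(7.74 − 7.52) = 10^0.22 = 1.66.
(b) Fraction as HOCl = 1 / (1 + 1.66) = 0.376.
(b) HOCl = 0.376 × 2.86 ppm = 1.075 ppm.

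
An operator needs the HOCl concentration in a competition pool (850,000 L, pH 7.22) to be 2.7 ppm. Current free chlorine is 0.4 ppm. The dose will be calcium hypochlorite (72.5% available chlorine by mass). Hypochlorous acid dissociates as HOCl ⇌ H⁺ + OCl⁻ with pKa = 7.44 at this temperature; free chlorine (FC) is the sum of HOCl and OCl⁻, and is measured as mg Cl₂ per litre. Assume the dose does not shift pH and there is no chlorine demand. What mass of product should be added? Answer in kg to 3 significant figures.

4.60 kg

[OCl⁻]/[HOCl] = 10^(pH − pKa) = 10^(7.22 − 7.44) = 0.6026; fraction as HOCl = 1/(1 + 0.6026) = 0.624.
Free chlorine required for 2.7 ppm HOCl: 2.7 / 0.624 = 4.327 ppm.
FC to add: 4.327 − 0.4 = 3.927 mg/L as Cl₂.
Cl₂ equivalent: 3.927 mg/L × 850,000 L = 3338 g.
Product at 72.5% available Cl: 3338 / 0.725 = 4604 g.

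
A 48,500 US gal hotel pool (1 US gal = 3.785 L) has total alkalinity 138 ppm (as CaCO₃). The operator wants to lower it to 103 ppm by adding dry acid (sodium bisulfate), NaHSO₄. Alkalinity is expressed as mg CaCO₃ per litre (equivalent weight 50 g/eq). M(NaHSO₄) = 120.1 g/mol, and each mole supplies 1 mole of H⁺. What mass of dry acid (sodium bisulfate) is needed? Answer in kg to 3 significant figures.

15.4 kg

Volume: 48,500 US gal × 3.785 L/gal = 183,572 L.
Alkalinity to neutralize: (138 − 103) = 35 mg/L as CaCO₃ × 183,572 L = 6425 g as CaCO₃.
Equivalents of H⁺ required: 6425 ÷ 50 g/eq = 128.5 eq = 128.5 mol NaHSO₄.
Mass of NaHSO₄: 128.5 × 120.1 = 15,430 g.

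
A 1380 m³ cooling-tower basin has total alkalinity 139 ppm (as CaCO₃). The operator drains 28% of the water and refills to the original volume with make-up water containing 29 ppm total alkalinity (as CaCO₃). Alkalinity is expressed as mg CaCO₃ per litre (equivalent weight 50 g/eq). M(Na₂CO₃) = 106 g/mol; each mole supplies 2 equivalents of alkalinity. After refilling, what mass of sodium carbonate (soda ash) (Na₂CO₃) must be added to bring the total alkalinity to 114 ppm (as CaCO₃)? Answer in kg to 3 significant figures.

8.48 kg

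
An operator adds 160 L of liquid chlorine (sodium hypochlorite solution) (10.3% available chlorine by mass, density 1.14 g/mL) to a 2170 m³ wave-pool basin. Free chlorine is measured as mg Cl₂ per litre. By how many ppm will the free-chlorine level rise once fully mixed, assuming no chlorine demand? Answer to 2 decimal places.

8.66 ppm

Volume: 2170 m³ = 2,170,000 L.
Mass of solution: 160 L × 1000 mL/L × 1.14 g/mL = 182,400 g.
Available chlorine delivered: 182,400 g × 0.103 = 18,790 g as Cl₂.
Concentration rise: 18,790 g / 2,170,000 L = 8.658 mg/L = 8.66 ppm.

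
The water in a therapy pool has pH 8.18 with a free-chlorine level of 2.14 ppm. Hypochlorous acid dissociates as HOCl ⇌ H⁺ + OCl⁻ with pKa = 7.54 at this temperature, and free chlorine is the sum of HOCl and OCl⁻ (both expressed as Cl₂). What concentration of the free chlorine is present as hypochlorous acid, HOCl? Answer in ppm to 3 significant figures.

0.399 ppm

[OCl⁻]/[HOCl] = 10^(pH − pKa) = 10^(8.18 − 7.54) = 10^0.64 = 4.365.
Fraction as HOCl = 1 / (1 + 4.365) = 0.1864.
HOCl = 0.1864 × 2.14 ppm = 0.3989 ppm.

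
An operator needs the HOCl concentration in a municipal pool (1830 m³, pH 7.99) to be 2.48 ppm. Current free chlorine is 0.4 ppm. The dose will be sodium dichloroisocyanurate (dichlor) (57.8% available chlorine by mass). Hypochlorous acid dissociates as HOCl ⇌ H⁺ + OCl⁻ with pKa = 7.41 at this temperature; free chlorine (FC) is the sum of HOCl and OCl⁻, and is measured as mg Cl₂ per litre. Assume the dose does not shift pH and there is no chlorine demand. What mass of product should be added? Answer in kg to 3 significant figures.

Volume: 1830 m³ = 1,830,000 L.
[OCl⁻]/[HOCl] = 10^(pH − pKa) = 10^(7.99 − 7.41) = 3.802; fraction as HOCl = 1/(1 + 3.802) = 0.2083.
Free chlorine required for 2.48 ppm HOCl: 2.48 / 0.2083 = 11.91 ppm.
FC to add: 11.91 − 0.4 = 11.51 mg/L as Cl₂.
Cl₂ equivalent: 11.51 mg/L × 1,830,000 L = 21,060 g.
Product at 57.8% available Cl: 21,060 / 0.578 = 36,440 g.

36.4 kg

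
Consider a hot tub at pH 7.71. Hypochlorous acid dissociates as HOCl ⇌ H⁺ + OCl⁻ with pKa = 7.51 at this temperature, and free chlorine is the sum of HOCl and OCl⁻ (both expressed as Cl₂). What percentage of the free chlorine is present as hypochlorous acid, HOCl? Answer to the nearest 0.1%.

[OCl⁻]/[HOCl] = 10^(pH − pKa) = 10^(7.71 − 7.51) = 10^0.20 = 1.585.
Fraction as HOCl = 1 / (1 + 1.585) = 0.3869.

38.7%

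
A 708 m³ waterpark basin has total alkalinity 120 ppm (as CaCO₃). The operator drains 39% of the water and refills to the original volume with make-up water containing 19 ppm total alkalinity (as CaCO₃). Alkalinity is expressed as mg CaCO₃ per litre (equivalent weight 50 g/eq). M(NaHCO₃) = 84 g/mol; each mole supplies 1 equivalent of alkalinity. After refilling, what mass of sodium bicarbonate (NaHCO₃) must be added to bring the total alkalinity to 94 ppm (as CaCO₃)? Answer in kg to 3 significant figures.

Volume: 708 m³ = 708,000 L.
After draining 39% and refilling: 120 × 0.61 + 19 × 0.39 = 80.61 ppm.
Deficit to target: 94 − 80.61 = 13.39 mg/L.
As CaCO₃: 13.39 mg/L × 708,000 L = 9480 g; ÷ 50 g/eq ÷ 1 = 189.6 mol NaHCO₃.
Mass: 189.6 × 84 = 15,930 g.

15.9 kg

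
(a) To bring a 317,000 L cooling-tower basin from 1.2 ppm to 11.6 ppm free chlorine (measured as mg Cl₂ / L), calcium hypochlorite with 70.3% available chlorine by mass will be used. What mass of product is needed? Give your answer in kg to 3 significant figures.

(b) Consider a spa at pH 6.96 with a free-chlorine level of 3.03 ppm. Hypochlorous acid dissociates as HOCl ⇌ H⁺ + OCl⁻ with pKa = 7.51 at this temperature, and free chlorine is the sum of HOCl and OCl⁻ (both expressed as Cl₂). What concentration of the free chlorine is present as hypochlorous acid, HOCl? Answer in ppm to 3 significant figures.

(a) 4.69 kg; (b) 2.36 ppm

(a) Chlorine deficit: 11.6 − 1.2 = 10.4 ppm = 10.4 mg/L as Cl₂.
(a) Cl₂ equivalent needed: 10.4 mg/L × 317,000 L = 3,297,000 mg = 3297 g.
(a) Product at 70.3% available chlorine: 3297 / 0.703 = 4690 g.

(b) [OCl⁻]/[HOCl] = 10^(pH − pKa) = 10^(6.96 − 7.51) = 10^-0.55 = 0.2818.
(b) Fraction as HOCl = 1 / (1 + 0.2818) = 0.7801.
(b) HOCl = 0.7801 × 3.03 ppm = 2.364 ppm.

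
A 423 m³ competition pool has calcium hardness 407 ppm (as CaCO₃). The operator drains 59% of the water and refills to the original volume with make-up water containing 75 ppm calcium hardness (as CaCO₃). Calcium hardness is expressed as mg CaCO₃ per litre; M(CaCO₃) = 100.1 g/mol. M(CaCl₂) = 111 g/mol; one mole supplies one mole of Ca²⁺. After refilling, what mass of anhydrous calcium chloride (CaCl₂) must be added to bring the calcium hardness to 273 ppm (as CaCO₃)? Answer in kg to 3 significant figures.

29.0 kg

Volume: 423 m³ = 423,000 L.
After draining 59% and refilling: 407 × 0.41 + 75 × 0.59 = 211.12 ppm.
Deficit to target: 273 − 211.12 = 61.88 mg/L.
As CaCO₃: 61.88 mg/L × 423,000 L = 26,180 g; ÷ 100.1 = 261.5 mol Ca²⁺.
Mass: 261.5 × 111 = 29,030 g.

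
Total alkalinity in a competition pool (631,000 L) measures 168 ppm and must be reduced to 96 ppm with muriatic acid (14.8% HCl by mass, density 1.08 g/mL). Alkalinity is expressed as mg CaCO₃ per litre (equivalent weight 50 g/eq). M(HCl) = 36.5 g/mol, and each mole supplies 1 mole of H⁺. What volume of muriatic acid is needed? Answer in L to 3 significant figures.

Alkalinity to neutralize: (168 − 96) = 72 mg/L as CaCO₃ × 631,000 L = 45,430 g as CaCO₃.
Equivalents of H⁺ required: 45,430 ÷ 50 g/eq = 908.6 eq = 908.6 mol HCl.
Mass of HCl: 908.6 × 36.5 = 33,170 g.
Mass of 14.8% solution: 33,170 / 0.148 = 224,100 g.
Volume: 224,100 g ÷ 1.08 g/mL = 207,500 mL.

207 L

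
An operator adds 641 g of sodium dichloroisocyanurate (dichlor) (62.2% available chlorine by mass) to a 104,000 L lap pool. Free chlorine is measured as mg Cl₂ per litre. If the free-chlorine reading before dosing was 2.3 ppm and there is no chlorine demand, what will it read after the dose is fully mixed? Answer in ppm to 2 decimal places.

Available chlorine delivered: 641 g × 0.622 = 398.7 g as Cl₂.
Concentration rise: 398.7 g / 104,000 L = 3.834 mg/L = 3.83 ppm.
Final FC: 2.3 + 3.83 = 6.13 ppm.

6.13 ppm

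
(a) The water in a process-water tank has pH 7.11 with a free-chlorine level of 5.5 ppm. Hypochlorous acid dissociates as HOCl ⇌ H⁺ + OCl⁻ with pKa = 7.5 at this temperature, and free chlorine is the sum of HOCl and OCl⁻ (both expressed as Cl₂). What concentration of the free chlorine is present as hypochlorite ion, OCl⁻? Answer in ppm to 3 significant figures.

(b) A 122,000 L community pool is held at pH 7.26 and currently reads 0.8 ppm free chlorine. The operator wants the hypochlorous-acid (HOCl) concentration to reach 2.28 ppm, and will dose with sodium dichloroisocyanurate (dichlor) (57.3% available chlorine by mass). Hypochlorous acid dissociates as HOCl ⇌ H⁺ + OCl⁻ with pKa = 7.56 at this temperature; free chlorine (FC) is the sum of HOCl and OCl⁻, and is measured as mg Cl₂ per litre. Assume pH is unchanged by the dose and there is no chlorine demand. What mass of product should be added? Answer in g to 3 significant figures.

(a) [OCl⁻]/[HOCl] = 10^(pH − pKa) = 10^(7.11 − 7.5) = 10^-0.39 = 0.4074.
(a) Fraction as HOCl = 1 / (1 + 0.4074) = 0.7105.
(a) OCl⁻ = (1 − 0.7105) × 5.5 ppm = 1.592 ppm.

(b) [OCl⁻]/[HOCl] = 10^(pH − pKa) = 10^(7.26 − 7.56) = 0.5012; fraction as HOCl = 1/(1 + 0.5012) = 0.6661.
(b) Free chlorine required for 2.28 ppm HOCl: 2.28 / 0.6661 = 3.423 ppm.
(b) FC to add: 3.423 − 0.8 = 2.623 mg/L as Cl₂.
(b) Cl₂ equivalent: 2.623 mg/L × 122,000 L = 320 g.
(b) Product at 57.3% available Cl: 320 / 0.573 = 558.4 g.

(a) 1.59 ppm; (b) 558 g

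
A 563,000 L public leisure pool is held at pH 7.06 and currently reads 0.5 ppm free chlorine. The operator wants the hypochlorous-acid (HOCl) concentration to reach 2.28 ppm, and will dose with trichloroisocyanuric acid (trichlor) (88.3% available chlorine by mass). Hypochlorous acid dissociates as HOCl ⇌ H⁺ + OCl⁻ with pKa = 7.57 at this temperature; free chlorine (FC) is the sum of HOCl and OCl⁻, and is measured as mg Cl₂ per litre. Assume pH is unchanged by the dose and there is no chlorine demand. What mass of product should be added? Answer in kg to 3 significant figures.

1.58 kg

[OCl⁻]/[HOCl] = 10^(pH − pKa) = 10^(7.06 − 7.57) = 0.309; fraction as HOCl = 1/(1 + 0.309) = 0.7639.
Free chlorine required for 2.28 ppm HOCl: 2.28 / 0.7639 = 2.985 ppm.
FC to add: 2.985 − 0.5 = 2.485 mg/L as Cl₂.
Cl₂ equivalent: 2.485 mg/L × 563,000 L = 1399 g.
Product at 88.3% available Cl: 1399 / 0.883 = 1584 g.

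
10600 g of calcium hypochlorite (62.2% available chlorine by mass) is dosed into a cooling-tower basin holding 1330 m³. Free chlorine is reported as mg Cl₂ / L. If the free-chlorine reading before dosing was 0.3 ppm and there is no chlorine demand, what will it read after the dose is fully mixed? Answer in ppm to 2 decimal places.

Volume: 1330 m³ = 1,330,000 L.
Available chlorine delivered: 10,600 g × 0.622 = 6593 g as Cl₂.
Concentration rise: 6593 g / 1,330,000 L = 4.957 mg/L = 4.96 ppm.
Final FC: 0.3 + 4.96 = 5.26 ppm.

5.26 ppm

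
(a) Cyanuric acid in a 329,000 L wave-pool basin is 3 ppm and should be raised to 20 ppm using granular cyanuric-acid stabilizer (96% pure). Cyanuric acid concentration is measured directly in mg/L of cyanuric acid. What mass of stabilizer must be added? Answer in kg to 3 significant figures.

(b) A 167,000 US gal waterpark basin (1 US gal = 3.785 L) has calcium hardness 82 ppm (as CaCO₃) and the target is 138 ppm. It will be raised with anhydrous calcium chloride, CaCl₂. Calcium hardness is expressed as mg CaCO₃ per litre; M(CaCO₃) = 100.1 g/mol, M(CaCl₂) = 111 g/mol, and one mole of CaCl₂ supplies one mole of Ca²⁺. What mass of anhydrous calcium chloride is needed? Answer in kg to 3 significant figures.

(a) 5.83 kg; (b) 39.3 kg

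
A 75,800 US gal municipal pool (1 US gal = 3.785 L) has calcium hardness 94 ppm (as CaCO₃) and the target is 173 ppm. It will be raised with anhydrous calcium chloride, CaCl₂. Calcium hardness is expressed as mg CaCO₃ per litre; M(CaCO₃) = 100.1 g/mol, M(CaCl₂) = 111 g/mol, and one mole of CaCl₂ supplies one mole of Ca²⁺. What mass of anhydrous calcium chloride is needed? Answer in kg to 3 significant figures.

Volume: 75,800 US gal × 3.785 L/gal = 286,903 L.
Hardness to add: (173 − 94) = 79 mg/L as CaCO₃ × 286,903 L = 22,670 g as CaCO₃.
Moles of Ca²⁺ (1 mol Ca²⁺ ≡ 1 mol CaCO₃): 22,670 / 100.1 g/mol = 226.4 mol.
Mass of CaCl₂: 226.4 × 111 = 25,130 g.

25.1 kg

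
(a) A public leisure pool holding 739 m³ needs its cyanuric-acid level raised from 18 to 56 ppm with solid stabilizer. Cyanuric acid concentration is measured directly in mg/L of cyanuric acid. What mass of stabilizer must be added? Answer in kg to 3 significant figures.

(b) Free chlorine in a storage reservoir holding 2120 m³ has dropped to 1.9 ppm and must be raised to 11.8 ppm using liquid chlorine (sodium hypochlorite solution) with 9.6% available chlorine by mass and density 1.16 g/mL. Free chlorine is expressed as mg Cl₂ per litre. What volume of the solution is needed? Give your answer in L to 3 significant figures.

(a) Volume: 739 m³ = 739,000 L.
(a) CYA to add: (56 − 18) = 38 mg/L × 739,000 L = 28,080 g cyanuric acid.

(b) Volume: 2120 m³ = 2,120,000 L.
(b) Chlorine deficit: 11.8 − 1.9 = 9.9 ppm = 9.9 mg/L as Cl₂.
(b) Cl₂ equivalent needed: 9.9 mg/L × 2,120,000 L = 20,990,000 mg = 20,990 g.
(b) Product at 9.6% available chlorine: 20,990 / 0.096 = 218,600 g.
(b) Volume at density 1.16 g/mL: 218,600 g ÷ 1.16 g/mL = 188,500 mL.

(a) 28.1 kg; (b) 188 L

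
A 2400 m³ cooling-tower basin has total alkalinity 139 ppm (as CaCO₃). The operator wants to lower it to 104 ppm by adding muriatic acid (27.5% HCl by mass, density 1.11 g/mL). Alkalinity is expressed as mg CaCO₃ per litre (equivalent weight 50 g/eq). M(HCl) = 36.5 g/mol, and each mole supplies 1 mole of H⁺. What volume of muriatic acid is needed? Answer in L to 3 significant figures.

Volume: 2400 m³ = 2,400,000 L.
Alkalinity to neutralize: (139 − 104) = 35 mg/L as CaCO₃ × 2,400,000 L = 84,000 g as CaCO₃.
Equivalents of H⁺ required: 84,000 ÷ 50 g/eq = 1680 eq = 1680 mol HCl.
Mass of HCl: 1680 × 36.5 = 61,320 g.
Mass of 27.5% solution: 61,320 / 0.275 = 223,000 g.
Volume: 223,000 g ÷ 1.11 g/mL = 200,900 mL.

201 L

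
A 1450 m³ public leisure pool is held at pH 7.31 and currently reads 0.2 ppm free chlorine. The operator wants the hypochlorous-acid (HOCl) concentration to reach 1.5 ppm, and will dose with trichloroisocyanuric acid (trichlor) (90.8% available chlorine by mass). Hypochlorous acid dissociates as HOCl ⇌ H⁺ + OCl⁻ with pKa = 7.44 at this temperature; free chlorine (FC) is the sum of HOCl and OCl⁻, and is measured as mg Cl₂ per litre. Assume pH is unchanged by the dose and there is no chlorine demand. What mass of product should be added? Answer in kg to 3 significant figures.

3.85 kg

Volume: 1450 m³ = 1,450,000 L.
[OCl⁻]/[HOCl] = 10^(pH − pKa) = 10^(7.31 − 7.44) = 0.7413; fraction as HOCl = 1/(1 + 0.7413) = 0.5743.
Free chlorine required for 1.5 ppm HOCl: 1.5 / 0.5743 = 2.612 ppm.
FC to add: 2.612 − 0.2 = 2.412 mg/L as Cl₂.
Cl₂ equivalent: 2.412 mg/L × 1,450,000 L = 3497 g.
Product at 90.8% available Cl: 3497 / 0.908 = 3852 g.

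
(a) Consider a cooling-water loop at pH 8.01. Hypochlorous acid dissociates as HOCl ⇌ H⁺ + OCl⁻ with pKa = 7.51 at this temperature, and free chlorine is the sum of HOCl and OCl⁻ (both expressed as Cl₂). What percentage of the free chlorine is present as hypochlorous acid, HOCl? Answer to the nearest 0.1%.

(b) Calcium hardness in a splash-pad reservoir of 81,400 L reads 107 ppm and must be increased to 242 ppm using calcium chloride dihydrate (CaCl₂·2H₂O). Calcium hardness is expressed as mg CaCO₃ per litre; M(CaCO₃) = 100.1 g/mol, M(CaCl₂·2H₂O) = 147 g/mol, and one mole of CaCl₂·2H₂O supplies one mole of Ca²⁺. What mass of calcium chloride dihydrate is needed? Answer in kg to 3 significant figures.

(a) 24.0%; (b) 16.1 kg

(a) [OCl⁻]/[HOCl] = 10^(pH − pKa) = 10^(8.01 − 7.51) = 10^0.50 = 3.162.
(a) Fraction as HOCl = 1 / (1 + 3.162) = 0.2403.

(b) Hardness to add: (242 − 107) = 135 mg/L as CaCO₃ × 81,400 L = 10,990 g as CaCO₃.
(b) Moles of Ca²⁺ (1 mol Ca²⁺ ≡ 1 mol CaCO₃): 10,990 / 100.1 g/mol = 109.8 mol.
(b) Mass of CaCl₂·2H₂O: 109.8 × 147 = 16,140 g.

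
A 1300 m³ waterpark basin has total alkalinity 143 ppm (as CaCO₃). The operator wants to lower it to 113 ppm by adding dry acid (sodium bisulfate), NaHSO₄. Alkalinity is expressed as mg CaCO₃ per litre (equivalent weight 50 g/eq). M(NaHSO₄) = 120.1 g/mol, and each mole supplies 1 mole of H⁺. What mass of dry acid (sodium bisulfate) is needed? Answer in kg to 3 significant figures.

93.7 kg

Volume: 1300 m³ = 1,300,000 L.
Alkalinity to neutralize: (143 − 113) = 30 mg/L as CaCO₃ × 1,300,000 L = 39,000 g as CaCO₃.
Equivalents of H⁺ required: 39,000 ÷ 50 g/eq = 780 eq = 780 mol NaHSO₄.
Mass of NaHSO₄: 780 × 120.1 = 93,680 g.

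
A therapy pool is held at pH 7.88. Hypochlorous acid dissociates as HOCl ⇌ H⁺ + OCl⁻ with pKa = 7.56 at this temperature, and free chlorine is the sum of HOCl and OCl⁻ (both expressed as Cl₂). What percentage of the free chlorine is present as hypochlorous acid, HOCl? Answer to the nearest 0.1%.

32.4%

[OCl⁻]/[HOCl] = 10^(pH − pKa) = 10^(7.88 − 7.56) = 10^0.32 = 2.089.
Fraction as HOCl = 1 / (1 + 2.089) = 0.3237.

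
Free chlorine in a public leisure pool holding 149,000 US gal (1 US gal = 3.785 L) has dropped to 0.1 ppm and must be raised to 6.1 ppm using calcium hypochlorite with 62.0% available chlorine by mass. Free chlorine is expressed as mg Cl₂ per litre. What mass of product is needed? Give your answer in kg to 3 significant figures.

5.46 kg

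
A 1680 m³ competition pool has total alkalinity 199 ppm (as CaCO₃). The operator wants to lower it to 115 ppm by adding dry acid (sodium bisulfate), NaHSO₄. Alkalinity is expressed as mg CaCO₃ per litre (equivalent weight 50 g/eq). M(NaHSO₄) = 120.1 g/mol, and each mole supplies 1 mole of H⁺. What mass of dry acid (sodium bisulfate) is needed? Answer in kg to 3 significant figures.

Volume: 1680 m³ = 1,680,000 L.
Alkalinity to neutralize: (199 − 115) = 84 mg/L as CaCO₃ × 1,680,000 L = 141,100 g as CaCO₃.
Equivalents of H⁺ required: 141,100 ÷ 50 g/eq = 2822 eq = 2822 mol NaHSO₄.
Mass of NaHSO₄: 2822 × 120.1 = 339,000 g.

339 kg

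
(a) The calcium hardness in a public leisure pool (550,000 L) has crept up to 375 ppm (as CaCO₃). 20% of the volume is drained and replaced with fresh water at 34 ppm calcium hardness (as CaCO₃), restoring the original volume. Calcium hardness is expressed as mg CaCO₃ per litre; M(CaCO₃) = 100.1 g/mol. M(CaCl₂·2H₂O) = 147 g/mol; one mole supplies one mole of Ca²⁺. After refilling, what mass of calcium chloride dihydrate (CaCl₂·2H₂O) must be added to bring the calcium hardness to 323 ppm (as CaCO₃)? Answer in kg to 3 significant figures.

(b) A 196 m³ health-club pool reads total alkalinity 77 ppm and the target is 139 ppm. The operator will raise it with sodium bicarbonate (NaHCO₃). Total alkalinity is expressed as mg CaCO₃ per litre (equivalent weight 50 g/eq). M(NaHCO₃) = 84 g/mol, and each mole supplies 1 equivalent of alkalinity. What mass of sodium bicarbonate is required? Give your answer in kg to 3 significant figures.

(a) 13.1 kg; (b) 20.4 kg

(a) After draining 20% and refilling: 375 × 0.80 + 34 × 0.20 = 306.8 ppm.
(a) Deficit to target: 323 − 306.8 = 16.2 mg/L.
(a) As CaCO₃: 16.2 mg/L × 550,000 L = 8910 g; ÷ 100.1 = 89.01 mol Ca²⁺.
(a) Mass: 89.01 × 147 = 13,080 g.

(b) Volume: 196 m³ = 196,000 L.
(b) Alkalinity to add: (139 − 77) = 62 mg/L as CaCO₃ × 196,000 L = 12,150 g as CaCO₃.
(b) Equivalents: 12,150 g ÷ 50 g/eq = 243 eq.
(b) NaHCO₃ supplies 1 eq per mole → 243 mol.
(b) Mass: 243 mol × 84 g/mol = 20,420 g.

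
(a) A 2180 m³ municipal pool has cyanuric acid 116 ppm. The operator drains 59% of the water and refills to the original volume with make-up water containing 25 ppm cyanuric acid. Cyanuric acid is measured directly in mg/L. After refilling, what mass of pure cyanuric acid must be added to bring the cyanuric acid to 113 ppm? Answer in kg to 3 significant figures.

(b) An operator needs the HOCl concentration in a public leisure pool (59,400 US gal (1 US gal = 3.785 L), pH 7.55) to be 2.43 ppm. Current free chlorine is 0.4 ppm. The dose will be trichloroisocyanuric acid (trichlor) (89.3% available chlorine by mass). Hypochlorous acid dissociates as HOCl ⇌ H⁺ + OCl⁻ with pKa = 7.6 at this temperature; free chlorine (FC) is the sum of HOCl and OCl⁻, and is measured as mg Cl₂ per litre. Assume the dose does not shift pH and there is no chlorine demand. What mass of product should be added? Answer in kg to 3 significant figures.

(a) 111 kg; (b) 1.06 kg

(a) Volume: 2180 m³ = 2,180,000 L.
(a) After draining 59% and refilling: 116 × 0.41 + 25 × 0.59 = 62.31 ppm.
(a) Deficit to target: 113 − 62.31 = 50.69 mg/L.
(a) Mass: 50.69 mg/L × 2,180,000 L = 110,500 g cyanuric acid.

(b) Volume: 59,400 US gal × 3.785 L/gal = 224,829 L.
(b) [OCl⁻]/[HOCl] = 10^(pH − pKa) = 10^(7.55 − 7.6) = 0.8913; fraction as HOCl = 1/(1 + 0.8913) = 0.5288.
(b) Free chlorine required for 2.43 ppm HOCl: 2.43 / 0.5288 = 4.596 ppm.
(b) FC to add: 4.596 − 0.4 = 4.196 mg/L as Cl₂.
(b) Cl₂ equivalent: 4.196 mg/L × 224,829 L = 943.3 g.
(b) Product at 89.3% available Cl: 943.3 / 0.893 = 1056 g.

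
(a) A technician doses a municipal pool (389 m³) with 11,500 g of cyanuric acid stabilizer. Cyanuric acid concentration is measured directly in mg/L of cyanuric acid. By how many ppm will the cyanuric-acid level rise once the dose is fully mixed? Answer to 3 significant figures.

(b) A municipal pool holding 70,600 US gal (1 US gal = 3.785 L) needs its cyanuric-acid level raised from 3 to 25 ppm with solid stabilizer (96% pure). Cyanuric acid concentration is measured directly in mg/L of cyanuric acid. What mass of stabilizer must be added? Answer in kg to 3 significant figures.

(a) Volume: 389 m³ = 389,000 L.
(a) Rise: 11,500 g / 389,000 L × 1000 = 29.56 mg/L.

(b) Volume: 70,600 US gal × 3.785 L/gal = 267,221 L.
(b) CYA to add: (25 − 3) = 22 mg/L × 267,221 L = 5879 g cyanuric acid.
(b) At 96% purity: 5879 / 0.96 = 6124 g product.

(a) 29.6 ppm; (b) 6.12 kg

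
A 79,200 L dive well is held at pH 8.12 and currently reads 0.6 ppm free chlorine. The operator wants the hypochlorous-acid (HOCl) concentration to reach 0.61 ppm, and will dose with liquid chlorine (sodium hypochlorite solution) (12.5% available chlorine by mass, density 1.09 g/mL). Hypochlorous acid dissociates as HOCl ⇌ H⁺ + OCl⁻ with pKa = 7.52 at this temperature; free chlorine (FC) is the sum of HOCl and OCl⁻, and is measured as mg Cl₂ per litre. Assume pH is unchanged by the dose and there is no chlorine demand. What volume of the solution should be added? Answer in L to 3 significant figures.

1.42 L

[OCl⁻]/[HOCl] = 10^(pH − pKa) = 10^(8.12 − 7.52) = 3.981; fraction as HOCl = 1/(1 + 3.981) = 0.2008.
Free chlorine required for 0.61 ppm HOCl: 0.61 / 0.2008 = 3.038 ppm.
FC to add: 3.038 − 0.6 = 2.438 mg/L as Cl₂.
Cl₂ equivalent: 2.438 mg/L × 79,200 L = 193.1 g.
Product at 12.5% available Cl: 193.1 / 0.125 = 1545 g.
Volume: 1545 g ÷ 1.09 g/mL = 1417 mL.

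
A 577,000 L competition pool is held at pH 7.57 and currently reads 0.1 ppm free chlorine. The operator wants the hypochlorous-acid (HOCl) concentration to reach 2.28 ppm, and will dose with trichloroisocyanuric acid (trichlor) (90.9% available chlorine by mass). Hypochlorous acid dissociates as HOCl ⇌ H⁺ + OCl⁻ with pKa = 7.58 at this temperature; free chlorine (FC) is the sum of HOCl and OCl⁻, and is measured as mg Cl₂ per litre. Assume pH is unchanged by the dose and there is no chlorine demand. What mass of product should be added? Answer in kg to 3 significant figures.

2.80 kg

[OCl⁻]/[HOCl] = 10^(pH − pKa) = 10^(7.57 − 7.58) = 0.9772; fraction as HOCl = 1/(1 + 0.9772) = 0.5058.
Free chlorine required for 2.28 ppm HOCl: 2.28 / 0.5058 = 4.508 ppm.
FC to add: 4.508 − 0.1 = 4.408 mg/L as Cl₂.
Cl₂ equivalent: 4.408 mg/L × 577,000 L = 2543 g.
Product at 90.9% available Cl: 2543 / 0.909 = 2798 g.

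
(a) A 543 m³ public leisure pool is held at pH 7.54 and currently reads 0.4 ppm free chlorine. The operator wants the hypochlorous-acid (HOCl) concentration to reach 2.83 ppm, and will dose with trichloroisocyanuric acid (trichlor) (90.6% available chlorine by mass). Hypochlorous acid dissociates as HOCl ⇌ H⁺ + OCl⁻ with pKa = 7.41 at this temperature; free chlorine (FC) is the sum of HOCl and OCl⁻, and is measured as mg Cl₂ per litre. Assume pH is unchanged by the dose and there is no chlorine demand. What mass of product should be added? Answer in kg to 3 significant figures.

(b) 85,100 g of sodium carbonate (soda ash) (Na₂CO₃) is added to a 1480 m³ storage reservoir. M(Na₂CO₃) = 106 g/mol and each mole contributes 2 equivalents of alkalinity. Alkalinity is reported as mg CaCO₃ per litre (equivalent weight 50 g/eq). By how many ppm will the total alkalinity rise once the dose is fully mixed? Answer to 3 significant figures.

(a) Volume: 543 m³ = 543,000 L.
(a) [OCl⁻]/[HOCl] = 10^(pH − pKa) = 10^(7.54 − 7.41) = 1.349; fraction as HOCl = 1/(1 + 1.349) = 0.4257.
(a) Free chlorine required for 2.83 ppm HOCl: 2.83 / 0.4257 = 6.648 ppm.
(a) FC to add: 6.648 − 0.4 = 6.248 mg/L as Cl₂.
(a) Cl₂ equivalent: 6.248 mg/L × 543,000 L = 3392 g.
(a) Product at 90.6% available Cl: 3392 / 0.906 = 3744 g.

(b) Volume: 1480 m³ = 1,480,000 L.
(b) Moles of Na₂CO₃: 85,100 g ÷ 106 g/mol = 802.8 mol → 1606 eq of alkalinity.
(b) As CaCO₃: 1606 eq × 50 g/eq = 80,280 g.
(b) Rise: 80,280 g / 1,480,000 L × 1000 = 54.25 mg/L.

(a) 3.74 kg; (b) 54.2 ppm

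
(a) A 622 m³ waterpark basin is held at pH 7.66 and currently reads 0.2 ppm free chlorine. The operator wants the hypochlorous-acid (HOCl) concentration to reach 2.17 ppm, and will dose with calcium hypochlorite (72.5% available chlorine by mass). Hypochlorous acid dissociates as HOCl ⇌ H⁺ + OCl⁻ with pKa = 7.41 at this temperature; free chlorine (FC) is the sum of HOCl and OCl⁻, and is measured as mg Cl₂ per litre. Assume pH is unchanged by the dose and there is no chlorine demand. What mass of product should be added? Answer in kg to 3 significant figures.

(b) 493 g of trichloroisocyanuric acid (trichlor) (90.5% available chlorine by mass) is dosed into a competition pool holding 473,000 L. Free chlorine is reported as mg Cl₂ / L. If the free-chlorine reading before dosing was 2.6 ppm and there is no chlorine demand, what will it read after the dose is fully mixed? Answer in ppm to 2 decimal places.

(a) 5.00 kg; (b) 3.54 ppm

(a) Volume: 622 m³ = 622,000 L.
(a) [OCl⁻]/[HOCl] = 10^(pH − pKa) = 10^(7.66 − 7.41) = 1.778; fraction as HOCl = 1/(1 + 1.778) = 0.3599.
(a) Free chlorine required for 2.17 ppm HOCl: 2.17 / 0.3599 = 6.029 ppm.
(a) FC to add: 6.029 − 0.2 = 5.829 mg/L as Cl₂.
(a) Cl₂ equivalent: 5.829 mg/L × 622,000 L = 3626 g.
(a) Product at 72.5% available Cl: 3626 / 0.725 = 5001 g.

(b) Available chlorine delivered: 493 g × 0.905 = 446.2 g as Cl₂.
(b) Concentration rise: 446.2 g / 473,000 L = 0.9433 mg/L = 0.94 ppm.
(b) Final FC: 2.6 + 0.94 = 3.54 ppm.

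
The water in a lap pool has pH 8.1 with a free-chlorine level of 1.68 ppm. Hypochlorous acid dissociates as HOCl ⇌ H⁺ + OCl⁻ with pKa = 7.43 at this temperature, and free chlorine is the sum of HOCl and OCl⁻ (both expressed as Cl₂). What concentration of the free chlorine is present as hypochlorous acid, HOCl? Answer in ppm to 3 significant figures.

[OCl⁻]/[HOCl] = 10^(pH − pKa) = 10^(8.1 − 7.43) = 10^0.67 = 4.677.
Fraction as HOCl = 1 / (1 + 4.677) = 0.1761.
HOCl = 0.1761 × 1.68 ppm = 0.2959 ppm.

0.296 ppm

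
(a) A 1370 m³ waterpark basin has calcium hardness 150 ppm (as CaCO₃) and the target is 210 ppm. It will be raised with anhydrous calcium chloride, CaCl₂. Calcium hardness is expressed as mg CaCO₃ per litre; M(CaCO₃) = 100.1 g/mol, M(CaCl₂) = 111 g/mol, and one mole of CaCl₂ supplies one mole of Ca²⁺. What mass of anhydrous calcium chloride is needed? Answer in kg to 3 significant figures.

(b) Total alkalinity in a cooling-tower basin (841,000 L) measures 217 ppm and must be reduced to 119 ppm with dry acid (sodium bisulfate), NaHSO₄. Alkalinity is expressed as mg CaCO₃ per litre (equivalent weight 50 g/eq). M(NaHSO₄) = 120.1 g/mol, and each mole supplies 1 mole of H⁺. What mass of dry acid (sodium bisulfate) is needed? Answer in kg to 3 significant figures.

(a) 91.2 kg; (b) 198 kg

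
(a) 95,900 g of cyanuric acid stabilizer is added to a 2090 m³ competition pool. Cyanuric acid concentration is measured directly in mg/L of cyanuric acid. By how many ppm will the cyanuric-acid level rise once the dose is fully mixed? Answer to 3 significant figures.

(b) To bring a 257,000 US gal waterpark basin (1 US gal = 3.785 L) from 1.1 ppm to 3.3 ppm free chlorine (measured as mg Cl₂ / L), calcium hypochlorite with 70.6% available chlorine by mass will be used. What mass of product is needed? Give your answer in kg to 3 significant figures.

(a) Volume: 2090 m³ = 2,090,000 L.
(a) Rise: 95,900 g / 2,090,000 L × 1000 = 45.89 mg/L.

(b) Volume: 257,000 US gal × 3.785 L/gal = 972,745 L.
(b) Chlorine deficit: 3.3 − 1.1 = 2.2 ppm = 2.2 mg/L as Cl₂.
(b) Cl₂ equivalent needed: 2.2 mg/L × 972,745 L = 2,140,000 mg = 2140 g.
(b) Product at 70.6% available chlorine: 2140 / 0.706 = 3031 g.

(a) 45.9 ppm; (b) 3.03 kg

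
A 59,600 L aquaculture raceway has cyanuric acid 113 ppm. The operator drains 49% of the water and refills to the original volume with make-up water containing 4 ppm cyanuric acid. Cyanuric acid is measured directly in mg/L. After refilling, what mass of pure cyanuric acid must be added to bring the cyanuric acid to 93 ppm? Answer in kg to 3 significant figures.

After draining 49% and refilling: 113 × 0.51 + 4 × 0.49 = 59.59 ppm.
Deficit to target: 93 − 59.59 = 33.41 mg/L.
Mass: 33.41 mg/L × 59,600 L = 1991 g cyanuric acid.

1.99 kg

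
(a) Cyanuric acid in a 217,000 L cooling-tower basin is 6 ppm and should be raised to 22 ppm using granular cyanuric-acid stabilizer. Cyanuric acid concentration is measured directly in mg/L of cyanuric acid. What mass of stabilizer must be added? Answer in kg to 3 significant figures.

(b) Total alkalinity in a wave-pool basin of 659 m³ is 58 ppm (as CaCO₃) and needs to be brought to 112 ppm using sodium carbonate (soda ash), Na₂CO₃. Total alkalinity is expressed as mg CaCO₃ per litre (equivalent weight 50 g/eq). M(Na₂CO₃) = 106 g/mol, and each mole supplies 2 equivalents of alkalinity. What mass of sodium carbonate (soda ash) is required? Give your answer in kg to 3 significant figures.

(a) CYA to add: (22 − 6) = 16 mg/L × 217,000 L = 3472 g cyanuric acid.

(b) Volume: 659 m³ = 659,000 L.
(b) Alkalinity to add: (112 − 58) = 54 mg/L as CaCO₃ × 659,000 L = 35,590 g as CaCO₃.
(b) Equivalents: 35,590 g ÷ 50 g/eq = 711.7 eq.
(b) Each mole of Na₂CO₃ supplies 2 eq, so 711.7 / 2 = 355.9 mol.
(b) Mass: 355.9 mol × 106 g/mol = 37,720 g.

(a) 3.47 kg; (b) 37.7 kg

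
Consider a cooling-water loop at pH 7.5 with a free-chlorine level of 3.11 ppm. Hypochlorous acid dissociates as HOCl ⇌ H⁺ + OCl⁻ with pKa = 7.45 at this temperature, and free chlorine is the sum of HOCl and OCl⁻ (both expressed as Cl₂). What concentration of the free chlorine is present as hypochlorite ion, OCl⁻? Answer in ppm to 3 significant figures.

[OCl⁻]/[HOCl] = 10^(pH − pKa) = 10^(7.5 − 7.45) = 10^0.05 = 1.122.
Fraction as HOCl = 1 / (1 + 1.122) = 0.4712.
OCl⁻ = (1 − 0.4712) × 3.11 ppm = 1.644 ppm.

1.64 ppm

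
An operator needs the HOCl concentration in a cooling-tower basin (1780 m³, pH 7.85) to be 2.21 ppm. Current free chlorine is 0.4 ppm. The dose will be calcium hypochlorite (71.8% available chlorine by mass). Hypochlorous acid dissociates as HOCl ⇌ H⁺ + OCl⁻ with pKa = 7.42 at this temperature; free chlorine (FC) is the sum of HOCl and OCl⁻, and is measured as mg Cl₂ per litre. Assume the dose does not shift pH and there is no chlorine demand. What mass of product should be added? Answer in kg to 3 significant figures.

19.2 kg

Volume: 1780 m³ = 1,780,000 L.
[OCl⁻]/[HOCl] = 10^(pH − pKa) = 10^(7.85 − 7.42) = 2.692; fraction as HOCl = 1/(1 + 2.692) = 0.2709.
Free chlorine required for 2.21 ppm HOCl: 2.21 / 0.2709 = 8.158 ppm.
FC to add: 8.158 − 0.4 = 7.758 mg/L as Cl₂.
Cl₂ equivalent: 7.758 mg/L × 1,780,000 L = 13,810 g.
Product at 71.8% available Cl: 13,810 / 0.718 = 19,230 g.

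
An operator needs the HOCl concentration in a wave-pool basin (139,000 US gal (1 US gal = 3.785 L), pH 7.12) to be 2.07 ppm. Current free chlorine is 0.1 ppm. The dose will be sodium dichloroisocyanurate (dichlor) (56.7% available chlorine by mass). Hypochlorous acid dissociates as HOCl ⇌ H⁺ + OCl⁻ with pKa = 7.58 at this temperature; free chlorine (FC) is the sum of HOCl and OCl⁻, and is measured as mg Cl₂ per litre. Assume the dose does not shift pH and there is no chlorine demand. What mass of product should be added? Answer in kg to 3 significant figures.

Volume: 139,000 US gal × 3.785 L/gal = 526,115 L.
[OCl⁻]/[HOCl] = 10^(pH − pKa) = 10^(7.12 − 7.58) = 0.3467; fraction as HOCl = 1/(1 + 0.3467) = 0.7425.
Free chlorine required for 2.07 ppm HOCl: 2.07 / 0.7425 = 2.788 ppm.
FC to add: 2.788 − 0.1 = 2.688 mg/L as Cl₂.
Cl₂ equivalent: 2.688 mg/L × 526,115 L = 1414 g.
Product at 56.7% available Cl: 1414 / 0.567 = 2494 g.

2.49 kg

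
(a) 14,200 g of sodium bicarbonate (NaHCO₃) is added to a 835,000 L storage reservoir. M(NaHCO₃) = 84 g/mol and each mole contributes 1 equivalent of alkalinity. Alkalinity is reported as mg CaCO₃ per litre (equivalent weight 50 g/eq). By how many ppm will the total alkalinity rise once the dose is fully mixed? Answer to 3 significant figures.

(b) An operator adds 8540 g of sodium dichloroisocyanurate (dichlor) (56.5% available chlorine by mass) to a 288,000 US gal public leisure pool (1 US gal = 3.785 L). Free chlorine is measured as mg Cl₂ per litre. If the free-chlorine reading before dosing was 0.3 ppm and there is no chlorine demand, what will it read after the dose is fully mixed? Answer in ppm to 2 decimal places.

(a) Moles of NaHCO₃: 14,200 g ÷ 84 g/mol = 169 mol → 169 eq of alkalinity.
(a) As CaCO₃: 169 eq × 50 g/eq = 8452 g.
(a) Rise: 8452 g / 835,000 L × 1000 = 10.12 mg/L.

(b) Volume: 288,000 US gal × 3.785 L/gal = 1,090,080 L.
(b) Available chlorine delivered: 8540 g × 0.565 = 4825 g as Cl₂.
(b) Concentration rise: 4825 g / 1,090,080 L = 4.426 mg/L = 4.43 ppm.
(b) Final FC: 0.3 + 4.43 = 4.73 ppm.

(a) 10.1 ppm; (b) 4.73 ppm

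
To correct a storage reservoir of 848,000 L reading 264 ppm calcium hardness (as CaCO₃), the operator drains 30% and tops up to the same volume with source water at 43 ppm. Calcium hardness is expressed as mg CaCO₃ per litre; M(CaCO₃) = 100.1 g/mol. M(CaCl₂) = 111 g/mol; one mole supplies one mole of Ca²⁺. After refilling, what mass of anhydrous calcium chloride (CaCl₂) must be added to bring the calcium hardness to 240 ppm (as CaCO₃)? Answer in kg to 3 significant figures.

After draining 30% and refilling: 264 × 0.70 + 43 × 0.30 = 197.7 ppm.
Deficit to target: 240 − 197.7 = 42.3 mg/L.
As CaCO₃: 42.3 mg/L × 848,000 L = 35,870 g; ÷ 100.1 = 358.3 mol Ca²⁺.
Mass: 358.3 × 111 = 39,780 g.

39.8 kg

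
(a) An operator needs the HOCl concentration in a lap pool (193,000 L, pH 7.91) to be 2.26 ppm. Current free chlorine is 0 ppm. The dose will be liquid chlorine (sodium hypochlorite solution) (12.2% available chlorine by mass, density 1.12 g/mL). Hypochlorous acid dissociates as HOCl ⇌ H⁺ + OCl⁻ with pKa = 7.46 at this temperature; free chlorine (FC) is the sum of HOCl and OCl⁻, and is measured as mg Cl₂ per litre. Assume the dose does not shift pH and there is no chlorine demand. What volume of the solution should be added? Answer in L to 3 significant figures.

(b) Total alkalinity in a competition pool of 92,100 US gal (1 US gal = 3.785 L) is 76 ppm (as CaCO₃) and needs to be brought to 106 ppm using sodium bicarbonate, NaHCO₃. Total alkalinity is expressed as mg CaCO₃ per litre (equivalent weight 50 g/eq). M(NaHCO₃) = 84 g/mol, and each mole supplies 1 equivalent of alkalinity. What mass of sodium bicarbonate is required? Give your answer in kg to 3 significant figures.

(a) 12.2 L; (b) 17.6 kg

(a) [OCl⁻]/[HOCl] = 10^(pH − pKa) = 10^(7.91 − 7.46) = 2.818; fraction as HOCl = 1/(1 + 2.818) = 0.2619.
(a) Free chlorine required for 2.26 ppm HOCl: 2.26 / 0.2619 = 8.63 ppm.
(a) FC to add: 8.63 − 0 = 8.63 mg/L as Cl₂.
(a) Cl₂ equivalent: 8.63 mg/L × 193,000 L = 1666 g.
(a) Product at 12.2% available Cl: 1666 / 0.122 = 13,650 g.
(a) Volume: 13,650 g ÷ 1.12 g/mL = 12,190 mL.

(b) Volume: 92,100 US gal × 3.785 L/gal = 348,598 L.
(b) Alkalinity to add: (106 − 76) = 30 mg/L as CaCO₃ × 348,598 L = 10,460 g as CaCO₃.
(b) Equivalents: 10,460 g ÷ 50 g/eq = 209.2 eq.
(b) NaHCO₃ supplies 1 eq per mole → 209.2 mol.
(b) Mass: 209.2 mol × 84 g/mol = 17,570 g.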